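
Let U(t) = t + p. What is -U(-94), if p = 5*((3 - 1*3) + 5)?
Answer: 69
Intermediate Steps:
p = 25 (p = 5*((3 - 3) + 5) = 5*(0 + 5) = 5*5 = 25)
U(t) = 25 + t (U(t) = t + 25 = 25 + t)
-U(-94) = -(25 - 94) = -1*(-69) = 69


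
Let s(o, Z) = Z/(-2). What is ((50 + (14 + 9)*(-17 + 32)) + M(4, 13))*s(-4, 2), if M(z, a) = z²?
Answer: -411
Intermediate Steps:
s(o, Z) = -Z/2 (s(o, Z) = Z*(-½) = -Z/2)
((50 + (14 + 9)*(-17 + 32)) + M(4, 13))*s(-4, 2) = ((50 + (14 + 9)*(-17 + 32)) + 4²)*(-½*2) = ((50 + 23*15) + 16)*(-1) = ((50 + 345) + 16)*(-1) = (395 + 16)*(-1) = 411*(-1) = -411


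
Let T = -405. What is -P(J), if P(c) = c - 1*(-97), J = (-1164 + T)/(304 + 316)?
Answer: -58571/620 ≈ -94.469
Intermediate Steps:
J = -1569/620 (J = (-1164 - 405)/(304 + 316) = -1569/620 ≈ -2.5306)
P(c) = 97 + c (P(c) = c + 97 = 97 + c)
-P(J) = -(97 - 1569/620) = -1*58571/620 = -58571/620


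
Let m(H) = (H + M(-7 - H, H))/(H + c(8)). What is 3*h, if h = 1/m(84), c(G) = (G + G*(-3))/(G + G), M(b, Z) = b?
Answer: -249/7 ≈ -35.571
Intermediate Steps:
c(G) = -1 (c(G) = (G - 3*G)/((2*G)) = (-2*G)*(1/(2*G)) = -1)
m(H) = -7/(-1 + H) (m(H) = (H + (-7 - H))/(H - 1) = -7/(-1 + H))
h = -83/7 (h = 1/(-7/(-1 + 84)) = 1/(-7/83) = -83/7 ≈ -11.857)
3*h = 3*(-83/7) = -249/7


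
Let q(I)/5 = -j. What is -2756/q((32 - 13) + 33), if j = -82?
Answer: -1378/205 ≈ -6.7220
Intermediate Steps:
q(I) = 410 (q(I) = 5*(-1*(-82)) = 5*82 = 410)
-2756/q((32 - 13) + 33) = -2756/410 = -2756*1/410 = -1378/205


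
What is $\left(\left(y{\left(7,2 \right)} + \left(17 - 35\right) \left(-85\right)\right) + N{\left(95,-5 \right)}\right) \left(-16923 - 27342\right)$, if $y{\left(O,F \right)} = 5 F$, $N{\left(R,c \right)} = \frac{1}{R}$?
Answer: $- \frac{1295202753}{19} \approx -6.8169 \cdot 10^{7}$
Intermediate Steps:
$\left(\left(y{\left(7,2 \right)} + \left(17 - 35\right) \left(-85\right)\right) + N{\left(95,-5 \right)}\right) \left(-16923 - 27342\right) = \left(\left(5 \cdot 2 + \left(17 - 35\right) \left(-85\right)\right) + \frac{1}{95}\right) \left(-16923 - 27342\right) = \left(\left(10 - -1530\right) + \frac{1}{95}\right) \left(-44265\right) = \left(\left(10 + 1530\right) + \frac{1}{95}\right) \left(-44265\right) = \left(1540 + \frac{1}{95}\right) \left(-44265\right) = \frac{146301}{95} \left(-44265\right) = - \frac{1295202753}{19}$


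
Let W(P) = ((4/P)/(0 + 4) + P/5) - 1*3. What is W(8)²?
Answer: 2601/1600 ≈ 1.6256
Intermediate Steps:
W(P) = -3 + 1/P + P/5 (W(P) = ((4/P)/4 + P*(⅕)) - 3 = ((4/P)*(¼) + P/5) - 3 = (1/P + P/5) - 3 = -3 + 1/P + P/5)
W(8)² = (-3 + 1/8 + (⅕)*8)² = (-3 + ⅛ + 8/5)² = (-51/40)² = 2601/1600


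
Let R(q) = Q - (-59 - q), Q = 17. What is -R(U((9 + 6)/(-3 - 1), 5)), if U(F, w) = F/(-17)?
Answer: -5183/68 ≈ -76.221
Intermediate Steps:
U(F, w) = -F/17 (U(F, w) = F*(-1/17) = -F/17)
R(q) = 76 + q (R(q) = 17 - (-59 - q) = 17 + (59 + q) = 76 + q)
-R(U((9 + 6)/(-3 - 1), 5)) = -(76 - (9 + 6)/(17*(-3 - 1))) = -(76 - 15/(17*(-4))) = -(76 - 15*(-1)/(17*4)) = -(76 - 1/17*(-15/4)) = -(76 + 15/68) = -1*5183/68 = -5183/68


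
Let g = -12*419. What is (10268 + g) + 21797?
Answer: 27037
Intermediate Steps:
g = -5028
(10268 + g) + 21797 = (10268 - 5028) + 21797 = 5240 + 21797 = 27037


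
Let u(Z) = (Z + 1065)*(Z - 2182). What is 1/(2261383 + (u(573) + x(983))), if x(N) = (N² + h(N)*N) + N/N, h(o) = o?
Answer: 1/1558420 ≈ 6.4168e-7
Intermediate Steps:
x(N) = 1 + 2*N² (x(N) = (N² + N*N) + N/N = (N² + N²) + 1 = 2*N² + 1 = 1 + 2*N²)
u(Z) = (-2182 + Z)*(1065 + Z) (u(Z) = (1065 + Z)*(-2182 + Z) = (-2182 + Z)*(1065 + Z))
1/(2261383 + (u(573) + x(983))) = 1/(2261383 + ((-2323830 + 573² - 1117*573) + (1 + 2*983²))) = 1/(2261383 + ((-2323830 + 328329 - 640041) + (1 + 2*966289))) = 1/(2261383 + (-2635542 + (1 + 1932578))) = 1/(2261383 + (-2635542 + 1932579)) = 1/(2261383 - 702963) = 1/1558420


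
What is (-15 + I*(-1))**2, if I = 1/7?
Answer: 11236/49 ≈ 229.31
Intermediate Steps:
I = 1/7 ≈ 0.14286
(-15 + I*(-1))**2 = (-15 + (1/7)*(-1))**2 = (-15 - 1/7)**2 = (-106/7)**2 = 11236/49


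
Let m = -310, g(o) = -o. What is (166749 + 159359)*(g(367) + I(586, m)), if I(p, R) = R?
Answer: -220775116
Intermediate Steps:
(166749 + 159359)*(g(367) + I(586, m)) = (166749 + 159359)*(-1*367 - 310) = 326108*(-367 - 310) = 326108*(-677) = -220775116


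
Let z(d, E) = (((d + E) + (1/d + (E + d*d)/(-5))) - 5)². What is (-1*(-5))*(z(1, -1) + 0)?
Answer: 80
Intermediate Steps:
z(d, E) = (-5 + d + 1/d - d²/5 + 4*E/5)² (z(d, E) = (((E + d) + (1/d + (E + d²)*(-⅕))) - 5)² = (((E + d) + (1/d + (-E/5 - d²/5))) - 5)² = (((E + d) + (1/d - E/5 - d²/5)) - 5)² = ((d + 1/d - d²/5 + 4*E/5) - 5)² = (-5 + d + 1/d - d²/5 + 4*E/5)²)
(-1*(-5))*(z(1, -1) + 0) = (-1*(-5))*((1/25)*(5 - 1*1³ - 25*1 + 5*1² + 4*(-1)*1)²/1² + 0) = 5*((1/25)*1*(5 - 1*1 - 25 + 5*1 - 4)² + 0) = 5*((1/25)*1*(5 - 1 - 25 + 5 - 4)² + 0) = 5*((1/25)*1*(-20)² + 0) = 5*((1/25)*1*400 + 0) = 5*(16 + 0) = 5*16 = 80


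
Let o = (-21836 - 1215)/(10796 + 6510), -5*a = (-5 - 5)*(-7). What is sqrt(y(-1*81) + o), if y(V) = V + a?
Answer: I*sqrt(28851196026)/17306 ≈ 9.8149*I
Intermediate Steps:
a = -14 (a = -(-5 - 5)*(-7)/5 = -(-2)*(-7) = -1/5*70 = -14)
o = -23051/17306 ≈ -1.3320
y(V) = -14 + V (y(V) = V - 14 = -14 + V)
sqrt(y(-1*81) + o) = sqrt((-14 - 1*81) - 23051/17306) = sqrt((-14 - 81) - 23051/17306) = sqrt(-95 - 23051/17306) = sqrt(-1667121/17306) = I*sqrt(28851196026)/17306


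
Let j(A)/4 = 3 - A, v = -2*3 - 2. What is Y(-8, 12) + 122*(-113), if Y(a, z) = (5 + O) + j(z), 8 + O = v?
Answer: -13833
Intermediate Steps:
v = -8 (v = -6 - 2 = -8)
j(A) = 12 - 4*A (j(A) = 4*(3 - A) = 12 - 4*A)
O = -16 (O = -8 - 8 = -16)
Y(a, z) = 1 - 4*z (Y(a, z) = (5 - 16) + (12 - 4*z) = -11 + (12 - 4*z) = 1 - 4*z)
Y(-8, 12) + 122*(-113) = (1 - 4*12) + 122*(-113) = (1 - 48) - 13786 = -47 - 13786 = -13833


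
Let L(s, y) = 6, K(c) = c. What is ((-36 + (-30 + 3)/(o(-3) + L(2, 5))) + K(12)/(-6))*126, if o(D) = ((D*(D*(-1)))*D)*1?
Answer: -53802/11 ≈ -4891.1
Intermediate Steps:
o(D) = -D³ (o(D) = ((D*(-D))*D)*1 = ((-D²)*D)*1 = -D³*1 = -D³)
((-36 + (-30 + 3)/(o(-3) + L(2, 5))) + K(12)/(-6))*126 = ((-36 + (-30 + 3)/(-1*(-3)³ + 6)) + 12/(-6))*126 = ((-36 - 27/(-1*(-27) + 6)) + 12*(-⅙))*126 = ((-36 - 27/(27 + 6)) - 2)*126 = ((-36 - 27/33) - 2)*126 = ((-36 - 27*1/33) - 2)*126 = ((-36 - 9/11) - 2)*126 = (-405/11 - 2)*126 = -427/11*126 = -53802/11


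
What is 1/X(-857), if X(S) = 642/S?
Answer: -857/642 ≈ -1.3349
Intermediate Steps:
1/X(-857) = 1/(642/(-857)) = 1/(642*(-1/857)) = 1/(-642/857) = -857/642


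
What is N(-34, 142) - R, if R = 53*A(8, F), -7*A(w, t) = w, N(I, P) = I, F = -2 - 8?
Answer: 186/7 ≈ 26.571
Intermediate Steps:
F = -10
A(w, t) = -w/7
R = -424/7 (R = 53*(-1/7*8) = 53*(-8/7) = -424/7 ≈ -60.571)
N(-34, 142) - R = -34 - 1*(-424/7) = -34 + 424/7 = 186/7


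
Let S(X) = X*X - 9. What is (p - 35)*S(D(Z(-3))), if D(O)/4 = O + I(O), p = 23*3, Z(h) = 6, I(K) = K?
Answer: 78030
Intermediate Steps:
p = 69
D(O) = 8*O (D(O) = 4*(O + O) = 4*(2*O) = 8*O)
S(X) = -9 + X² (S(X) = X² - 9 = -9 + X²)
(p - 35)*S(D(Z(-3))) = (69 - 35)*(-9 + (8*6)²) = 34*(-9 + 48²) = 34*(-9 + 2304) = 34*2295 = 78030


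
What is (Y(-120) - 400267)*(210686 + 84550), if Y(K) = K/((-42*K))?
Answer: -827212645290/7 ≈ -1.1817e+11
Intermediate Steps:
Y(K) = -1/42 (Y(K) = K*(-1/(42*K)) = -1/42)
(Y(-120) - 400267)*(210686 + 84550) = (-1/42 - 400267)*(210686 + 84550) = -16811215/42*295236 = -827212645290/7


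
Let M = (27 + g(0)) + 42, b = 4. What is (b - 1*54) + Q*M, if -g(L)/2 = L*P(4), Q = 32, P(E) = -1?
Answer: 2158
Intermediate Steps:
g(L) = 2*L (g(L) = -2*L*(-1) = -(-2)*L = 2*L)
M = 69 (M = (27 + 2*0) + 42 = (27 + 0) + 42 = 27 + 42 = 69)
(b - 1*54) + Q*M = (4 - 1*54) + 32*69 = (4 - 54) + 2208 = -50 + 2208 = 2158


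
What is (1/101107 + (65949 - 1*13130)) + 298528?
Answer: 35523641130/101107 ≈ 3.5135e+5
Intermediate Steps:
(1/101107 + (65949 - 1*13130)) + 298528 = (1/101107 + (65949 - 13130)) + 298528 = (1/101107 + 52819) + 298528 = 5340370634/101107 + 298528 = 35523641130/101107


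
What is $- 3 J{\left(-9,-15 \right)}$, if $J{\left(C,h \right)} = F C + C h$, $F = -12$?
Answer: $-729$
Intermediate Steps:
$J{\left(C,h \right)} = - 12 C + C h$
$- 3 J{\left(-9,-15 \right)} = - 3 \left(- 9 \left(-12 - 15\right)\right) = - 3 \left(\left(-9\right) \left(-27\right)\right) = \left(-3\right) 243 = -729$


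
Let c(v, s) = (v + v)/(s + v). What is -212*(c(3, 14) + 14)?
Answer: -51728/17 ≈ -3042.8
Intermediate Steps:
c(v, s) = 2*v/(s + v) (c(v, s) = (2*v)/(s + v) = 2*v/(s + v))
-212*(c(3, 14) + 14) = -212*(2*3/(14 + 3) + 14) = -212*(2*3/17 + 14) = -212*(2*3*(1/17) + 14) = -212*(6/17 + 14) = -212*244/17 = -51728/17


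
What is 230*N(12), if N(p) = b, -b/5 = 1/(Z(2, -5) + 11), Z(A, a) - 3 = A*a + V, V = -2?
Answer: -575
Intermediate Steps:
Z(A, a) = 1 + A*a (Z(A, a) = 3 + (A*a - 2) = 3 + (-2 + A*a) = 1 + A*a)
b = -5/2 (b = -5/((1 + 2*(-5)) + 11) = -5/((1 - 10) + 11) = -5/(-9 + 11) = -5/2 ≈ -2.5000)
N(p) = -5/2
230*N(12) = 230*(-5/2) = -575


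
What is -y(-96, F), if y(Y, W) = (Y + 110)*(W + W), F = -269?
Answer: 7532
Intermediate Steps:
y(Y, W) = 2*W*(110 + Y) (y(Y, W) = (110 + Y)*(2*W) = 2*W*(110 + Y))
-y(-96, F) = -2*(-269)*(110 - 96) = -2*(-269)*14 = -1*(-7532) = 7532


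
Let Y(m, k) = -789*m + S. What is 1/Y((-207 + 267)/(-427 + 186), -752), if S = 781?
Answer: 241/235561 ≈ 0.0010231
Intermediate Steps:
Y(m, k) = 781 - 789*m (Y(m, k) = -789*m + 781 = 781 - 789*m)
1/Y((-207 + 267)/(-427 + 186), -752) = 1/(781 - 789*(-207 + 267)/(-427 + 186)) = 1/(781 - 47340/(-241)) = 1/(781 - 47340*(-1)/241) = 1/(781 - 789*(-60/241)) = 1/(781 + 47340/241) = 1/(235561/241) = 241/235561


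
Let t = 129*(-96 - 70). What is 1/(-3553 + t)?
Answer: -1/24967 ≈ -4.0053e-5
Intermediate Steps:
t = -21414 (t = 129*(-166) = -21414)
1/(-3553 + t) = 1/(-3553 - 21414) = 1/(-24967) = -1/24967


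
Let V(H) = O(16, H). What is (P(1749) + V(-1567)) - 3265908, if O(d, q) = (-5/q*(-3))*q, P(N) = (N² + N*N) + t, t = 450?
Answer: 2852559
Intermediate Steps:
P(N) = 450 + 2*N² (P(N) = (N² + N*N) + 450 = (N² + N²) + 450 = 2*N² + 450 = 450 + 2*N²)
O(d, q) = 15 (O(d, q) = (15/q)*q = 15)
V(H) = 15
(P(1749) + V(-1567)) - 3265908 = ((450 + 2*1749²) + 15) - 3265908 = ((450 + 2*3059001) + 15) - 3265908 = ((450 + 6118002) + 15) - 3265908 = (6118452 + 15) - 3265908 = 6118467 - 3265908 = 2852559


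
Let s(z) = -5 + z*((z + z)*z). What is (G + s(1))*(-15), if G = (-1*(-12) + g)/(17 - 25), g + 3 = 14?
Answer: 705/8 ≈ 88.125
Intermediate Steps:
g = 11 (g = -3 + 14 = 11)
s(z) = -5 + 2*z³ (s(z) = -5 + z*((2*z)*z) = -5 + z*(2*z²) = -5 + 2*z³)
G = -23/8 (G = (-1*(-12) + 11)/(17 - 25) = (12 + 11)/(-8) = 23*(-⅛) = -23/8 ≈ -2.8750)
(G + s(1))*(-15) = (-23/8 + (-5 + 2*1³))*(-15) = (-23/8 + (-5 + 2*1))*(-15) = (-23/8 + (-5 + 2))*(-15) = (-23/8 - 3)*(-15) = -47/8*(-15) = 705/8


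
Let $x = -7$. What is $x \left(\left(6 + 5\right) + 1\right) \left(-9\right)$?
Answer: $756$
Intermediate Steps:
$x \left(\left(6 + 5\right) + 1\right) \left(-9\right) = - 7 \left(\left(6 + 5\right) + 1\right) \left(-9\right) = - 7 \left(11 + 1\right) \left(-9\right) = \left(-7\right) 12 \left(-9\right) = \left(-84\right) \left(-9\right) = 756$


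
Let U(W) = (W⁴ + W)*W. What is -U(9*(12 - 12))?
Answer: 0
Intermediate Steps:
U(W) = W*(W + W⁴) (U(W) = (W + W⁴)*W = W*(W + W⁴))
-U(9*(12 - 12)) = -((9*(12 - 12))² + (9*(12 - 12))⁵) = -((9*0)² + (9*0)⁵) = -(0² + 0⁵) = -(0 + 0) = -1*0 = 0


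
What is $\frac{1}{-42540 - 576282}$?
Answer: $- \frac{1}{618822} \approx -1.616 \cdot 10^{-6}$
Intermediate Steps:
$\frac{1}{-42540 - 576282} = \frac{1}{-618822} = - \frac{1}{618822}$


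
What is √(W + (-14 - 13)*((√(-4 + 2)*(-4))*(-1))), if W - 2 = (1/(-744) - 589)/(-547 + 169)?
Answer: √(217147777 - 6590953152*I*√2)/7812 ≈ 8.8412 - 8.6377*I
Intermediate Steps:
W = 1000681/281232 (W = 2 + (1/(-744) - 589)/(-547 + 169) = 2 + (-1/744 - 589)/(-378) = 2 - 438217/744*(-1/378) = 2 + 438217/281232 = 1000681/281232 ≈ 3.5582)
√(W + (-14 - 13)*((√(-4 + 2)*(-4))*(-1))) = √(1000681/281232 + (-14 - 13)*((√(-4 + 2)*(-4))*(-1))) = √(1000681/281232 - 27*√(-2)*(-4)*(-1)) = √(1000681/281232 - 27*(I*√2)*(-4)*(-1)) = √(1000681/281232 - 27*(-4*I*√2)*(-1)) = √(1000681/281232 - 108*I*√2)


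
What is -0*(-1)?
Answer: 0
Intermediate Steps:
-0*(-1) = -24598*0 = 0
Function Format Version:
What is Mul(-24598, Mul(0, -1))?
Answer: 0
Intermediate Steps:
Mul(-24598, Mul(0, -1)) = Mul(-24598, 0) = 0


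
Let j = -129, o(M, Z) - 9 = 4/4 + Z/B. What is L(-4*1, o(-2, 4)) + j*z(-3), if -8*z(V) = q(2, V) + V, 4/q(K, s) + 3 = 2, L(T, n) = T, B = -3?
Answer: -935/8 ≈ -116.88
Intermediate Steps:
o(M, Z) = 10 - Z/3 (o(M, Z) = 9 + (4/4 + Z/(-3)) = 9 + (4*(¼) + Z*(-⅓)) = 9 + (1 - Z/3) = 10 - Z/3)
q(K, s) = -4 (q(K, s) = 4/(-3 + 2) = 4/(-1) = 4*(-1) = -4)
z(V) = ½ - V/8 (z(V) = -(-4 + V)/8 = ½ - V/8)
L(-4*1, o(-2, 4)) + j*z(-3) = -4*1 - 129*(½ - ⅛*(-3)) = -4 - 129*(½ + 3/8) = -4 - 129*7/8 = -4 - 903/8 = -935/8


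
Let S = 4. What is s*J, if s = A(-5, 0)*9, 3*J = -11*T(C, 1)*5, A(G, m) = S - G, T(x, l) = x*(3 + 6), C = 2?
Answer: -26730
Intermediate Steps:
T(x, l) = 9*x (T(x, l) = x*9 = 9*x)
A(G, m) = 4 - G
J = -330 (J = (-99*2*5)/3 = (-11*18*5)/3 = (-198*5)/3 = (1/3)*(-990) = -330)
s = 81 (s = (4 - 1*(-5))*9 = (4 + 5)*9 = 9*9 = 81)
s*J = 81*(-330) = -26730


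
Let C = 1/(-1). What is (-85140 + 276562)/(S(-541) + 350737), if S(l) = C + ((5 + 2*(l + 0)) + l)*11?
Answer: 95711/166469 ≈ 0.57495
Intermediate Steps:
C = -1
S(l) = 54 + 33*l (S(l) = -1 + ((5 + 2*(l + 0)) + l)*11 = -1 + ((5 + 2*l) + l)*11 = -1 + (5 + 3*l)*11 = -1 + (55 + 33*l) = 54 + 33*l)
(-85140 + 276562)/(S(-541) + 350737) = (-85140 + 276562)/((54 + 33*(-541)) + 350737) = 191422/((54 - 17853) + 350737) = 191422/(-17799 + 350737) = 191422/332938 = 191422*(1/332938) = 95711/166469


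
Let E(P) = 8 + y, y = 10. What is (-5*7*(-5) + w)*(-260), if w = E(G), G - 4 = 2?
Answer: -50180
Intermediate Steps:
G = 6 (G = 4 + 2 = 6)
E(P) = 18 (E(P) = 8 + 10 = 18)
w = 18
(-5*7*(-5) + w)*(-260) = (-5*7*(-5) + 18)*(-260) = (-35*(-5) + 18)*(-260) = (175 + 18)*(-260) = 193*(-260) = -50180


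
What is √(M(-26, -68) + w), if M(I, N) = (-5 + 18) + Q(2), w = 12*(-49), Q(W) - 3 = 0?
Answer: 2*I*√143 ≈ 23.917*I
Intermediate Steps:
Q(W) = 3 (Q(W) = 3 + 0 = 3)
w = -588
M(I, N) = 16 (M(I, N) = (-5 + 18) + 3 = 13 + 3 = 16)
√(M(-26, -68) + w) = √(16 - 588) = √(-572) = 2*I*√143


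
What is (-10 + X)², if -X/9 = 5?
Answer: 3025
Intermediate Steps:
X = -45 (X = -9*5 = -45)
(-10 + X)² = (-10 - 45)² = (-55)² = 3025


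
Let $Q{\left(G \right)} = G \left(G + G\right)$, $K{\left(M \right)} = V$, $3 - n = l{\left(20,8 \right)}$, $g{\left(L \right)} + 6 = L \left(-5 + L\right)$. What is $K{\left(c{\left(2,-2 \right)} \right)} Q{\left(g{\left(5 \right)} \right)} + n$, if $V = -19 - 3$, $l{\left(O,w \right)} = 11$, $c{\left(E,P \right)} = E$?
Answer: $-1592$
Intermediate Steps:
$g{\left(L \right)} = -6 + L \left(-5 + L\right)$
$V = -22$
$n = -8$ ($n = 3 - 11 = -8$)
$K{\left(M \right)} = -22$
$Q{\left(G \right)} = 2 G^{2}$ ($Q{\left(G \right)} = G 2 G = 2 G^{2}$)
$K{\left(c{\left(2,-2 \right)} \right)} Q{\left(g{\left(5 \right)} \right)} + n = - 22 \cdot 2 \left(-6 + 5^{2} - 25\right)^{2} - 8 = - 22 \cdot 2 \left(-6 + 25 - 25\right)^{2} - 8 = - 22 \cdot 2 \left(-6\right)^{2} - 8 = - 22 \cdot 2 \cdot 36 - 8 = \left(-22\right) 72 - 8 = -1584 - 8 = -1592$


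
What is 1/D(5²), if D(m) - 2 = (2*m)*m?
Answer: 1/1252 ≈ 0.00079872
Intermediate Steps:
D(m) = 2 + 2*m² (D(m) = 2 + (2*m)*m = 2 + 2*m²)
1/D(5²) = 1/(2 + 2*(5²)²) = 1/(2 + 2*25²) = 1/(2 + 2*625) = 1/(2 + 1250) = 1/1252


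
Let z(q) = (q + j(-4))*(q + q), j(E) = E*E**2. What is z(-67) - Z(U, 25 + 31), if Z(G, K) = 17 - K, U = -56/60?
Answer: 17593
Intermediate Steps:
U = -14/15 (U = -56*1/60 = -14/15 ≈ -0.93333)
j(E) = E**3
z(q) = 2*q*(-64 + q) (z(q) = (q + (-4)**3)*(q + q) = (q - 64)*(2*q) = (-64 + q)*(2*q) = 2*q*(-64 + q))
z(-67) - Z(U, 25 + 31) = 2*(-67)*(-64 - 67) - (17 - (25 + 31)) = 2*(-67)*(-131) - (17 - 1*56) = 17554 - (17 - 56) = 17554 - 1*(-39) = 17554 + 39 = 17593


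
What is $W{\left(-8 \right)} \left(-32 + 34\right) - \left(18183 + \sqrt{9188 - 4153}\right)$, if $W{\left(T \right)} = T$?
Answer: $-18199 - \sqrt{5035} \approx -18270.0$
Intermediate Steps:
$W{\left(-8 \right)} \left(-32 + 34\right) - \left(18183 + \sqrt{9188 - 4153}\right) = - 8 \left(-32 + 34\right) - \left(18183 + \sqrt{9188 - 4153}\right) = \left(-8\right) 2 - \left(18183 + \sqrt{5035}\right) = -16 - \left(18183 + \sqrt{5035}\right) = -18199 - \sqrt{5035}$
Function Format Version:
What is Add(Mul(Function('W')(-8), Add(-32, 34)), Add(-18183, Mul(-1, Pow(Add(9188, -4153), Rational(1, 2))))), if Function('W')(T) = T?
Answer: Add(-18199, Mul(-1, Pow(5035, Rational(1, 2)))) ≈ -18270.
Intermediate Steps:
Add(Mul(Function('W')(-8), Add(-32, 34)), Add(-18183, Mul(-1, Pow(Add(9188, -4153), Rational(1, 2))))) = Add(Mul(-8, Add(-32, 34)), Add(-18183, Mul(-1, Pow(Add(9188, -4153), Rational(1, 2))))) = Add(Mul(-8, 2), Add(-18183, Mul(-1, Pow(5035, Rational(1, 2))))) = Add(-16, Add(-18183, Mul(-1, Pow(5035, Rational(1, 2))))) = Add(-18199, Mul(-1, Pow(5035, Rational(1, 2))))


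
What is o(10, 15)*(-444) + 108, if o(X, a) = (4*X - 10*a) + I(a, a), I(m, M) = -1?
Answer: 49392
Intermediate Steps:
o(X, a) = -1 - 10*a + 4*X (o(X, a) = (4*X - 10*a) - 1 = (-10*a + 4*X) - 1 = -1 - 10*a + 4*X)
o(10, 15)*(-444) + 108 = (-1 - 10*15 + 4*10)*(-444) + 108 = (-1 - 150 + 40)*(-444) + 108 = -111*(-444) + 108 = 49284 + 108 = 49392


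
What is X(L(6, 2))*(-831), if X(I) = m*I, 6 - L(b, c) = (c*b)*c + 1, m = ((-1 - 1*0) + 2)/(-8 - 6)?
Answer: -15789/14 ≈ -1127.8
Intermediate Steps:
m = -1/14 (m = ((-1 + 0) + 2)/(-14) = (-1 + 2)*(-1/14) = 1*(-1/14) = -1/14 ≈ -0.071429)
L(b, c) = 5 - b*c² (L(b, c) = 6 - ((c*b)*c + 1) = 6 - ((b*c)*c + 1) = 6 - (b*c² + 1) = 6 - (1 + b*c²) = 6 + (-1 - b*c²) = 5 - b*c²)
X(I) = -I/14
X(L(6, 2))*(-831) = -(5 - 1*6*2²)/14*(-831) = -(5 - 1*6*4)/14*(-831) = -(5 - 24)/14*(-831) = -1/14*(-19)*(-831) = (19/14)*(-831) = -15789/14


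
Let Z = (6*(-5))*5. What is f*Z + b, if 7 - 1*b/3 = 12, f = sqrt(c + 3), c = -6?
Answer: -15 - 150*I*sqrt(3) ≈ -15.0 - 259.81*I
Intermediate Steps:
f = I*sqrt(3) (f = sqrt(-6 + 3) = sqrt(-3) = I*sqrt(3) ≈ 1.732*I)
b = -15 (b = 21 - 3*12 = 21 - 36 = -15)
Z = -150 (Z = -30*5 = -150)
f*Z + b = (I*sqrt(3))*(-150) - 15 = -150*I*sqrt(3) - 15 = -15 - 150*I*sqrt(3)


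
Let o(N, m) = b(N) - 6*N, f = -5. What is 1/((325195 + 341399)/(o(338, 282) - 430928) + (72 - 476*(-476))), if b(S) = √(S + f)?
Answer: 10621270608513220/2407273388003479618801 + 999891*√37/4814546776006959237602 ≈ 4.4122e-6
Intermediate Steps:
b(S) = √(-5 + S) (b(S) = √(S - 5) = √(-5 + S))
o(N, m) = √(-5 + N) - 6*N
1/((325195 + 341399)/(o(338, 282) - 430928) + (72 - 476*(-476))) = 1/((325195 + 341399)/((√(-5 + 338) - 6*338) - 430928) + (72 - 476*(-476))) = 1/(666594/((√333 - 2028) - 430928) + (72 + 226576)) = 1/(666594/((3*√37 - 2028) - 430928) + 226648) = 1/(666594/((-2028 + 3*√37) - 430928) + 226648) = 1/(666594/(-432956 + 3*√37) + 226648) = 1/(226648 + 666594/(-432956 + 3*√37))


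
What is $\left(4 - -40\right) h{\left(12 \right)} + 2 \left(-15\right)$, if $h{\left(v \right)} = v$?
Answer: $498$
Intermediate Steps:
$\left(4 - -40\right) h{\left(12 \right)} + 2 \left(-15\right) = \left(4 - -40\right) 12 + 2 \left(-15\right) = \left(4 + 40\right) 12 - 30 = 44 \cdot 12 - 30 = 528 - 30 = 498$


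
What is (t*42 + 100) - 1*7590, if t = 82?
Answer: -4046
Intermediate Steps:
(t*42 + 100) - 1*7590 = (82*42 + 100) - 1*7590 = (3444 + 100) - 7590 = 3544 - 7590 = -4046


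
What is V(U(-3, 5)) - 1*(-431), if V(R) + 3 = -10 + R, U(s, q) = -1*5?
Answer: 413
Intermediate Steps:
U(s, q) = -5
V(R) = -13 + R (V(R) = -3 + (-10 + R) = -13 + R)
V(U(-3, 5)) - 1*(-431) = (-13 - 5) - 1*(-431) = -18 + 431 = 413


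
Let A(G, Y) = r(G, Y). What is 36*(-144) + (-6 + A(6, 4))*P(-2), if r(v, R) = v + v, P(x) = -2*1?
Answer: -5196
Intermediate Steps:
P(x) = -2
r(v, R) = 2*v
A(G, Y) = 2*G
36*(-144) + (-6 + A(6, 4))*P(-2) = 36*(-144) + (-6 + 2*6)*(-2) = -5184 + (-6 + 12)*(-2) = -5184 + 6*(-2) = -5184 - 12 = -5196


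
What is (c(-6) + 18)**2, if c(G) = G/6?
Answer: 289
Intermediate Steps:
c(G) = G/6 (c(G) = G*(1/6) = G/6)
(c(-6) + 18)**2 = ((1/6)*(-6) + 18)**2 = (-1 + 18)**2 = 17**2 = 289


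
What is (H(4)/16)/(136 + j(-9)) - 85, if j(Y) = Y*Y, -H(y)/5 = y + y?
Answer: -36895/434 ≈ -85.011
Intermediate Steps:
H(y) = -10*y (H(y) = -5*(y + y) = -10*y)
j(Y) = Y**2
(H(4)/16)/(136 + j(-9)) - 85 = (-10*4/16)/(136 + (-9)**2) - 85 = (-40*1/16)/(136 + 81) - 85 = -5/2/217 - 85 = -5/2*1/217 - 85 = -5/434 - 85 = -36895/434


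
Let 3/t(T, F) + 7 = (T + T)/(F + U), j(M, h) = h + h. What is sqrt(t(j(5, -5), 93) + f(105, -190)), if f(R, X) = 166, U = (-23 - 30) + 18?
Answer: sqrt(834747)/71 ≈ 12.868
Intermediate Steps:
U = -35 (U = -53 + 18 = -35)
j(M, h) = 2*h
t(T, F) = 3/(-7 + 2*T/(-35 + F)) (t(T, F) = 3/(-7 + (T + T)/(F - 35)) = 3/(-7 + (2*T)/(-35 + F)) = 3/(-7 + 2*T/(-35 + F)))
sqrt(t(j(5, -5), 93) + f(105, -190)) = sqrt(3*(-35 + 93)/(245 - 7*93 + 2*(2*(-5))) + 166) = sqrt(3*58/(245 - 651 + 2*(-10)) + 166) = sqrt(3*58/(245 - 651 - 20) + 166) = sqrt(3*58/(-426) + 166) = sqrt(3*(-1/426)*58 + 166) = sqrt(-29/71 + 166) = sqrt(11757/71) = sqrt(834747)/71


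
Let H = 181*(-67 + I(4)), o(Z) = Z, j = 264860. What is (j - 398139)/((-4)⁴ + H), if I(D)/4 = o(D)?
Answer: 133279/8975 ≈ 14.850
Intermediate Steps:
I(D) = 4*D
H = -9231 (H = 181*(-67 + 4*4) = 181*(-67 + 16) = 181*(-51) = -9231)
(j - 398139)/((-4)⁴ + H) = (264860 - 398139)/((-4)⁴ - 9231) = -133279/(256 - 9231) = -133279/(-8975) = -133279*(-1/8975) = 133279/8975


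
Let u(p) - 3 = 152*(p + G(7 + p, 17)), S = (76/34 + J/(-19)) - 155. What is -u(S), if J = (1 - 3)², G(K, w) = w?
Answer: 351309/17 ≈ 20665.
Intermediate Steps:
J = 4 (J = (-2)² = 4)
S = -49411/323 (S = (76/34 + 4/(-19)) - 155 = (76*(1/34) + 4*(-1/19)) - 155 = (38/17 - 4/19) - 155 = 654/323 - 155 = -49411/323 ≈ -152.98)
u(p) = 2587 + 152*p (u(p) = 3 + 152*(p + 17) = 3 + 152*(17 + p) = 3 + (2584 + 152*p) = 2587 + 152*p)
-u(S) = -(2587 + 152*(-49411/323)) = -(2587 - 395288/17) = -1*(-351309/17) = 351309/17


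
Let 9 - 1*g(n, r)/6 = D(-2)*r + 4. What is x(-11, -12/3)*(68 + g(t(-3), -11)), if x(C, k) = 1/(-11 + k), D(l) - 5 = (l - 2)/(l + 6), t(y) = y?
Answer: -362/15 ≈ -24.133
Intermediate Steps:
D(l) = 5 + (-2 + l)/(6 + l) (D(l) = 5 + (l - 2)/(l + 6) = 5 + (-2 + l)/(6 + l))
g(n, r) = 30 - 24*r (g(n, r) = 54 - 6*((2*(14 + 3*(-2))/(6 - 2))*r + 4) = 54 - 6*((2*(14 - 6)/4)*r + 4) = 54 - 6*((2*(¼)*8)*r + 4) = 54 - 6*(4*r + 4) = 54 - 6*(4 + 4*r) = 54 + (-24 - 24*r) = 30 - 24*r)
x(-11, -12/3)*(68 + g(t(-3), -11)) = (68 + (30 - 24*(-11)))/(-11 - 12/3) = (68 + (30 + 264))/(-11 - 12*⅓) = (68 + 294)/(-11 - 4) = 362/(-15) = -1/15*362 = -362/15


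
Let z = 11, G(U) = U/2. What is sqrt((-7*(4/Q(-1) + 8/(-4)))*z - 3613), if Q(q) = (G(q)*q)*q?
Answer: I*sqrt(2843) ≈ 53.32*I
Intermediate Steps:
G(U) = U/2 (G(U) = U*(1/2) = U/2)
Q(q) = q**3/2 (Q(q) = ((q/2)*q)*q = (q**2/2)*q = q**3/2)
sqrt((-7*(4/Q(-1) + 8/(-4)))*z - 3613) = sqrt(-7*(4/(((1/2)*(-1)**3)) + 8/(-4))*11 - 3613) = sqrt(-7*(4/(((1/2)*(-1))) + 8*(-1/4))*11 - 3613) = sqrt(-7*(4/(-1/2) - 2)*11 - 3613) = sqrt(-7*(4*(-2) - 2)*11 - 3613) = sqrt(-7*(-8 - 2)*11 - 3613) = sqrt(-7*(-10)*11 - 3613) = sqrt(70*11 - 3613) = sqrt(770 - 3613) = sqrt(-2843) = I*sqrt(2843)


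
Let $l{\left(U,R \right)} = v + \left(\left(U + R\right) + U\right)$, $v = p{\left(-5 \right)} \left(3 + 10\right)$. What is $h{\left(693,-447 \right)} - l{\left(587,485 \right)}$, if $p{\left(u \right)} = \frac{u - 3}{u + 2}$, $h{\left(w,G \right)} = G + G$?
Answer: $- \frac{7763}{3} \approx -2587.7$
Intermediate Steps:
$h{\left(w,G \right)} = 2 G$
$p{\left(u \right)} = \frac{-3 + u}{2 + u}$
$v = \frac{104}{3}$ ($v = \frac{-3 - 5}{2 - 5} \left(3 + 10\right) = \frac{1}{-3} \left(-8\right) 13 = \left(- \frac{1}{3}\right) \left(-8\right) 13 = \frac{8}{3} \cdot 13 = \frac{104}{3} \approx 34.667$)
$l{\left(U,R \right)} = \frac{104}{3} + R + 2 U$ ($l{\left(U,R \right)} = \frac{104}{3} + \left(\left(U + R\right) + U\right) = \frac{104}{3} + \left(\left(R + U\right) + U\right) = \frac{104}{3} + \left(R + 2 U\right) = \frac{104}{3} + R + 2 U$)
$h{\left(693,-447 \right)} - l{\left(587,485 \right)} = 2 \left(-447\right) - \left(\frac{104}{3} + 485 + 2 \cdot 587\right) = -894 - \left(\frac{104}{3} + 485 + 1174\right) = -894 - \frac{5081}{3} = - \frac{7763}{3}$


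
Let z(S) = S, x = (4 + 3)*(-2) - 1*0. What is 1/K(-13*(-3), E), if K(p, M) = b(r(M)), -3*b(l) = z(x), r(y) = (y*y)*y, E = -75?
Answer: 3/14 ≈ 0.21429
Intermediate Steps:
x = -14 (x = 7*(-2) + 0 = -14 + 0 = -14)
r(y) = y**3 (r(y) = y**2*y = y**3)
b(l) = 14/3 (b(l) = -1/3*(-14) = 14/3)
K(p, M) = 14/3
1/K(-13*(-3), E) = 1/(14/3) = 3/14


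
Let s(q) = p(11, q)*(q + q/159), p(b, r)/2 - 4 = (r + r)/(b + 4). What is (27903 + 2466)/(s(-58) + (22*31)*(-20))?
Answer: -14486013/6298408 ≈ -2.2999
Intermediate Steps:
p(b, r) = 8 + 4*r/(4 + b) (p(b, r) = 8 + 2*((r + r)/(b + 4)) = 8 + 2*((2*r)/(4 + b)) = 8 + 2*(2*r/(4 + b)) = 8 + 4*r/(4 + b))
s(q) = 160*q*(8 + 4*q/15)/159 (s(q) = (4*(8 + q + 2*11)/(4 + 11))*(q + q/159) = (4*(8 + q + 22)/15)*(q + q*(1/159)) = (4*(1/15)*(30 + q))*(q + q/159) = (8 + 4*q/15)*(160*q/159) = 160*q*(8 + 4*q/15)/159)
(27903 + 2466)/(s(-58) + (22*31)*(-20)) = (27903 + 2466)/((128/477)*(-58)*(30 - 58) + (22*31)*(-20)) = 30369/((128/477)*(-58)*(-28) + 682*(-20)) = 30369/(207872/477 - 13640) = 30369/(-6298408/477) = 30369*(-477/6298408) = -14486013/6298408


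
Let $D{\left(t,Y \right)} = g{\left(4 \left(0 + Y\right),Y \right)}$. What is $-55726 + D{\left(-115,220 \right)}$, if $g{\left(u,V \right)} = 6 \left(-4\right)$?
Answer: $-55750$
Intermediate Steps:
$g{\left(u,V \right)} = -24$
$D{\left(t,Y \right)} = -24$
$-55726 + D{\left(-115,220 \right)} = -55726 - 24 = -55750$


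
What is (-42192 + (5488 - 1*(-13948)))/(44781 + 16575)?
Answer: -5689/15339 ≈ -0.37088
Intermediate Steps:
(-42192 + (5488 - 1*(-13948)))/(44781 + 16575) = (-42192 + (5488 + 13948))/61356 = (-42192 + 19436)*(1/61356) = -22756*1/61356 = -5689/15339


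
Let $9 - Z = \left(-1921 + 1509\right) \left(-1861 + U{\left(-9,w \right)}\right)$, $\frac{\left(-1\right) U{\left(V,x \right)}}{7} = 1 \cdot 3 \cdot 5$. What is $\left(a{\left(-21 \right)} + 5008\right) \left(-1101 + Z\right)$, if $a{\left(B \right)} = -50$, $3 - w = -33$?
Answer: $-4021354472$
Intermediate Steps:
$w = 36$ ($w = 3 - -33 = 3 + 33 = 36$)
$U{\left(V,x \right)} = -105$ ($U{\left(V,x \right)} = - 7 \cdot 1 \cdot 3 \cdot 5 = - 7 \cdot 3 \cdot 5 = \left(-7\right) 15 = -105$)
$Z = -809983$ ($Z = 9 - \left(-1921 + 1509\right) \left(-1861 - 105\right) = 9 - \left(-412\right) \left(-1966\right) = 9 - 809992 = -809983$)
$\left(a{\left(-21 \right)} + 5008\right) \left(-1101 + Z\right) = \left(-50 + 5008\right) \left(-1101 - 809983\right) = 4958 \left(-811084\right) = -4021354472$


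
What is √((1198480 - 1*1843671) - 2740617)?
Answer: 4*I*√211613 ≈ 1840.1*I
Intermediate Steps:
√((1198480 - 1*1843671) - 2740617) = √((1198480 - 1843671) - 2740617) = √(-645191 - 2740617) = √(-3385808) = 4*I*√211613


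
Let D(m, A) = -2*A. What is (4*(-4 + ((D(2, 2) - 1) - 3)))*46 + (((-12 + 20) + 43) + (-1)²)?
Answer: -2156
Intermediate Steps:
(4*(-4 + ((D(2, 2) - 1) - 3)))*46 + (((-12 + 20) + 43) + (-1)²) = (4*(-4 + ((-2*2 - 1) - 3)))*46 + (((-12 + 20) + 43) + (-1)²) = (4*(-4 + ((-4 - 1) - 3)))*46 + ((8 + 43) + 1) = (4*(-4 + (-5 - 3)))*46 + (51 + 1) = (4*(-4 - 8))*46 + 52 = (4*(-12))*46 + 52 = -48*46 + 52 = -2208 + 52 = -2156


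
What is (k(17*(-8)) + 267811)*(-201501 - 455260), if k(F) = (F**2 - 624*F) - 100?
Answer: -243704961031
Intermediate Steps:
k(F) = -100 + F**2 - 624*F
(k(17*(-8)) + 267811)*(-201501 - 455260) = ((-100 + (17*(-8))**2 - 10608*(-8)) + 267811)*(-201501 - 455260) = ((-100 + (-136)**2 - 624*(-136)) + 267811)*(-656761) = ((-100 + 18496 + 84864) + 267811)*(-656761) = (103260 + 267811)*(-656761) = 371071*(-656761) = -243704961031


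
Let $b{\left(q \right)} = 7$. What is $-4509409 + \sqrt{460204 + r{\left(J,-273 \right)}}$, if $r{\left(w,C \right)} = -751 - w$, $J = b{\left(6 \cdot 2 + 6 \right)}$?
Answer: $-4509409 + \sqrt{459446} \approx -4.5087 \cdot 10^{6}$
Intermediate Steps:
$J = 7$
$-4509409 + \sqrt{460204 + r{\left(J,-273 \right)}} = -4509409 + \sqrt{460204 - 758} = -4509409 + \sqrt{459446}$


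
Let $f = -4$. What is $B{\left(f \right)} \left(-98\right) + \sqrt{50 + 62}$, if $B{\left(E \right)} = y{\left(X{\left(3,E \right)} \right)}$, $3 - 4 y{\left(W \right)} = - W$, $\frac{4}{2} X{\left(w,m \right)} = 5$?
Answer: $- \frac{539}{4} + 4 \sqrt{7} \approx -124.17$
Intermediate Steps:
$X{\left(w,m \right)} = \frac{5}{2}$ ($X{\left(w,m \right)} = \frac{1}{2} \cdot 5 = \frac{5}{2}$)
$y{\left(W \right)} = \frac{3}{4} + \frac{W}{4}$ ($y{\left(W \right)} = \frac{3}{4} - \frac{\left(-1\right) W}{4} = \frac{3}{4} + \frac{W}{4}$)
$B{\left(E \right)} = \frac{11}{8}$ ($B{\left(E \right)} = \frac{3}{4} + \frac{1}{4} \cdot \frac{5}{2} = \frac{3}{4} + \frac{5}{8} = \frac{11}{8}$)
$B{\left(f \right)} \left(-98\right) + \sqrt{50 + 62} = \frac{11}{8} \left(-98\right) + \sqrt{50 + 62} = - \frac{539}{4} + \sqrt{112} = - \frac{539}{4} + 4 \sqrt{7}$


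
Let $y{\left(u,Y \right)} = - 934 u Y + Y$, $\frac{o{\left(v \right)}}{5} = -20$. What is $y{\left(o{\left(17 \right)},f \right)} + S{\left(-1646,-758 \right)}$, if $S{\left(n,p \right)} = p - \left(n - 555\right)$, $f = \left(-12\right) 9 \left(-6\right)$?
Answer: $60525291$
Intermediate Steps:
$f = 648$ ($f = \left(-108\right) \left(-6\right) = 648$)
$o{\left(v \right)} = -100$ ($o{\left(v \right)} = 5 \left(-20\right) = -100$)
$y{\left(u,Y \right)} = Y - 934 Y u$ ($y{\left(u,Y \right)} = - 934 Y u + Y = Y - 934 Y u$)
$S{\left(n,p \right)} = 555 + p - n$ ($S{\left(n,p \right)} = p - \left(-555 + n\right) = 555 + p - n$)
$y{\left(o{\left(17 \right)},f \right)} + S{\left(-1646,-758 \right)} = 648 \left(1 - -93400\right) - -1443 = 648 \left(1 + 93400\right) + \left(555 - 758 + 1646\right) = 648 \cdot 93401 + 1443 = 60523848 + 1443 = 60525291$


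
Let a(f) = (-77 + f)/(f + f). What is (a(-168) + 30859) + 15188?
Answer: 2210291/48 ≈ 46048.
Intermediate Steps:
a(f) = (-77 + f)/(2*f) (a(f) = (-77 + f)/((2*f)) = (-77 + f)*(1/(2*f)) = (-77 + f)/(2*f))
(a(-168) + 30859) + 15188 = ((½)*(-77 - 168)/(-168) + 30859) + 15188 = ((½)*(-1/168)*(-245) + 30859) + 15188 = (35/48 + 30859) + 15188 = 1481267/48 + 15188 = 2210291/48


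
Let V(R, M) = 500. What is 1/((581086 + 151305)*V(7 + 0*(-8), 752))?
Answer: 1/366195500 ≈ 2.7308e-9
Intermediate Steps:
1/((581086 + 151305)*V(7 + 0*(-8), 752)) = 1/((581086 + 151305)*500) = (1/500)/732391 = (1/732391)*(1/500) = 1/366195500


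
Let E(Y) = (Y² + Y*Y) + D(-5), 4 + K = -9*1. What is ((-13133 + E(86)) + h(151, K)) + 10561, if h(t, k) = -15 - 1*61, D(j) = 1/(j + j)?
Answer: 121439/10 ≈ 12144.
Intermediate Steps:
D(j) = 1/(2*j)
K = -13 (K = -4 - 9*1 = -4 - 9 = -13)
h(t, k) = -76 (h(t, k) = -15 - 61 = -76)
E(Y) = -⅒ + 2*Y² (E(Y) = (Y² + Y*Y) + (½)/(-5) = (Y² + Y²) + (½)*(-⅕) = 2*Y² - ⅒ = -⅒ + 2*Y²)
((-13133 + E(86)) + h(151, K)) + 10561 = ((-13133 + (-⅒ + 2*86²)) - 76) + 10561 = ((-13133 + (-⅒ + 2*7396)) - 76) + 10561 = ((-13133 + (-⅒ + 14792)) - 76) + 10561 = ((-13133 + 147919/10) - 76) + 10561 = (16589/10 - 76) + 10561 = 15829/10 + 10561 = 121439/10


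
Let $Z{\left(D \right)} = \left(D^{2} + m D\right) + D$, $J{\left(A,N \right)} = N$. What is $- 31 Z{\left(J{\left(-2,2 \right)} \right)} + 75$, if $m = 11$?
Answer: $-793$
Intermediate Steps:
$Z{\left(D \right)} = D^{2} + 12 D$ ($Z{\left(D \right)} = \left(D^{2} + 11 D\right) + D = D^{2} + 12 D$)
$- 31 Z{\left(J{\left(-2,2 \right)} \right)} + 75 = - 31 \cdot 2 \left(12 + 2\right) + 75 = - 31 \cdot 2 \cdot 14 + 75 = \left(-31\right) 28 + 75 = -868 + 75 = -793$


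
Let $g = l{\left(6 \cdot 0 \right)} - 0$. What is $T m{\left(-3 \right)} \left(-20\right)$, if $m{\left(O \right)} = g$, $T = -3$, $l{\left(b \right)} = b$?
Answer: $0$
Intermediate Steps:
$g = 0$ ($g = 6 \cdot 0 - 0 = 0 + 0 = 0$)
$m{\left(O \right)} = 0$
$T m{\left(-3 \right)} \left(-20\right) = \left(-3\right) 0 \left(-20\right) = 0 \left(-20\right) = 0$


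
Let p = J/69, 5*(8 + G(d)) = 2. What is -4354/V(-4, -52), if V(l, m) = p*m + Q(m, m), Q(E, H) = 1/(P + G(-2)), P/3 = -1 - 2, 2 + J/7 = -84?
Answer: -24935358/2597887 ≈ -9.5983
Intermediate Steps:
J = -602 (J = -14 + 7*(-84) = -14 - 588 = -602)
G(d) = -38/5 (G(d) = -8 + (⅕)*2 = -8 + ⅖ = -38/5)
P = -9 (P = 3*(-1 - 2) = 3*(-3) = -9)
Q(E, H) = -5/83 (Q(E, H) = 1/(-9 - 38/5) = 1/(-83/5) = -5/83)
p = -602/69 ≈ -8.7246
V(l, m) = -5/83 - 602*m/69 (V(l, m) = -602*m/69 - 5/83 = -5/83 - 602*m/69)
-4354/V(-4, -52) = -4354/(-5/83 - 602/69*(-52)) = -4354/(-5/83 + 31304/69) = -4354/2597887/5727 = -4354*5727/2597887 = -24935358/2597887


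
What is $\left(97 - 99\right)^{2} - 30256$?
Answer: $-30252$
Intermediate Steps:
$\left(97 - 99\right)^{2} - 30256 = \left(-2\right)^{2} - 30256 = 4 - 30256 = -30252$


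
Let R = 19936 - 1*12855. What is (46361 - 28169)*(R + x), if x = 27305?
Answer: 625550112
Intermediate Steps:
R = 7081 (R = 19936 - 12855 = 7081)
(46361 - 28169)*(R + x) = (46361 - 28169)*(7081 + 27305) = 18192*34386 = 625550112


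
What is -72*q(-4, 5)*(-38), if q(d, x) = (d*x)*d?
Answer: 218880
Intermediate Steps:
q(d, x) = x*d**2
-72*q(-4, 5)*(-38) = -360*(-4)**2*(-38) = -360*16*(-38) = -72*80*(-38) = -5760*(-38) = 218880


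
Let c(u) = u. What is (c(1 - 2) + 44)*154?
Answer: 6622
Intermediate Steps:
(c(1 - 2) + 44)*154 = ((1 - 2) + 44)*154 = (-1 + 44)*154 = 43*154 = 6622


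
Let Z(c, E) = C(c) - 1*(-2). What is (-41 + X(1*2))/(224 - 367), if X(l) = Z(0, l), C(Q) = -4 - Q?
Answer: 43/143 ≈ 0.30070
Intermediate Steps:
Z(c, E) = -2 - c (Z(c, E) = (-4 - c) - 1*(-2) = (-4 - c) + 2 = -2 - c)
X(l) = -2 (X(l) = -2 - 1*0 = -2 + 0 = -2)
(-41 + X(1*2))/(224 - 367) = (-41 - 2)/(224 - 367) = -43/(-143) = -43*(-1/143) = 43/143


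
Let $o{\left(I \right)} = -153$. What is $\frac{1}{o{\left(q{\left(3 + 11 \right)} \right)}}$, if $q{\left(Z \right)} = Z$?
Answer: $- \frac{1}{153} \approx -0.0065359$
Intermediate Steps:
$\frac{1}{o{\left(q{\left(3 + 11 \right)} \right)}} = \frac{1}{-153} = - \frac{1}{153}$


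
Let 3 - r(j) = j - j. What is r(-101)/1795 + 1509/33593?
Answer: 2809434/60299435 ≈ 0.046591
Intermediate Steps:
r(j) = 3 (r(j) = 3 - (j - j) = 3 - 1*0 = 3 + 0 = 3)
r(-101)/1795 + 1509/33593 = 3/1795 + 1509/33593 = 2809434/60299435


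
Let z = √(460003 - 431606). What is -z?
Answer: -√28397 ≈ -168.51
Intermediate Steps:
z = √28397 ≈ 168.51
-z = -√28397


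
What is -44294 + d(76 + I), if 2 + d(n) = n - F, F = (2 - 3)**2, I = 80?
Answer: -44141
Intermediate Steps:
F = 1 (F = (-1)**2 = 1)
d(n) = -3 + n (d(n) = -2 + (n - 1*1) = -2 + (n - 1) = -2 + (-1 + n) = -3 + n)
-44294 + d(76 + I) = -44294 + (-3 + (76 + 80)) = -44294 + (-3 + 156) = -44294 + 153 = -44141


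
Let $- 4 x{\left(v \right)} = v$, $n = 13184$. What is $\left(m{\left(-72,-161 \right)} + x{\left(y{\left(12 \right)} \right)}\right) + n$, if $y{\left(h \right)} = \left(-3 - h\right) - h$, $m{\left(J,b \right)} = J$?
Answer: $\frac{52475}{4} \approx 13119.0$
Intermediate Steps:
$y{\left(h \right)} = -3 - 2 h$
$x{\left(v \right)} = - \frac{v}{4}$
$\left(m{\left(-72,-161 \right)} + x{\left(y{\left(12 \right)} \right)}\right) + n = \left(-72 - \frac{-3 - 24}{4}\right) + 13184 = \left(-72 - - \frac{27}{4}\right) + 13184 = \left(-72 + \frac{27}{4}\right) + 13184 = - \frac{261}{4} + 13184 = \frac{52475}{4}$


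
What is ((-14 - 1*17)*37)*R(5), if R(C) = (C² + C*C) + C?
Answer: -63085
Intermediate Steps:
R(C) = C + 2*C² (R(C) = (C² + C²) + C = 2*C² + C = C + 2*C²)
((-14 - 1*17)*37)*R(5) = ((-14 - 1*17)*37)*(5*(1 + 2*5)) = ((-14 - 17)*37)*(5*(1 + 10)) = (-31*37)*(5*11) = -1147*55 = -63085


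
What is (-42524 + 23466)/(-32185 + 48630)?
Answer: -1466/1265 ≈ -1.1589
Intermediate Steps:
(-42524 + 23466)/(-32185 + 48630) = -19058/16445 = -19058*1/16445 = -1466/1265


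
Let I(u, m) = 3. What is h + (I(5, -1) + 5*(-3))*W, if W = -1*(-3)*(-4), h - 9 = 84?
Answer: 237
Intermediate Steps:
h = 93 (h = 9 + 84 = 93)
W = -12 (W = 3*(-4) = -12)
h + (I(5, -1) + 5*(-3))*W = 93 + (3 + 5*(-3))*(-12) = 93 + (3 - 15)*(-12) = 93 - 12*(-12) = 93 + 144 = 237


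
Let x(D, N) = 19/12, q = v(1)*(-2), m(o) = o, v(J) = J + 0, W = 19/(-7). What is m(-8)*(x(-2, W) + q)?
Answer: 10/3 ≈ 3.3333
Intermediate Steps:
W = -19/7 (W = 19*(-⅐) = -19/7 ≈ -2.7143)
v(J) = J
q = -2 (q = 1*(-2) = -2)
x(D, N) = 19/12 (x(D, N) = 19*(1/12) = 19/12)
m(-8)*(x(-2, W) + q) = -8*(19/12 - 2) = -8*(-5/12) = 10/3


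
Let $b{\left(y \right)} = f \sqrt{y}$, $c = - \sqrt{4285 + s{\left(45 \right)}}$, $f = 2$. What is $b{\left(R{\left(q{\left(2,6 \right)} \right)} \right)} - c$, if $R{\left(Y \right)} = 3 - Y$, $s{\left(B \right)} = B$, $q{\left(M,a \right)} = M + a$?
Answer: $\sqrt{4330} + 2 i \sqrt{5} \approx 65.803 + 4.4721 i$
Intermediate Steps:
$c = - \sqrt{4330}$ ($c = - \sqrt{4285 + 45} = - \sqrt{4330} \approx -65.803$)
$b{\left(y \right)} = 2 \sqrt{y}$
$b{\left(R{\left(q{\left(2,6 \right)} \right)} \right)} - c = 2 \sqrt{3 - \left(2 + 6\right)} - - \sqrt{4330} = 2 \sqrt{3 - 8} + \sqrt{4330} = 2 \sqrt{-5} + \sqrt{4330} = 2 i \sqrt{5} + \sqrt{4330} = \sqrt{4330} + 2 i \sqrt{5}$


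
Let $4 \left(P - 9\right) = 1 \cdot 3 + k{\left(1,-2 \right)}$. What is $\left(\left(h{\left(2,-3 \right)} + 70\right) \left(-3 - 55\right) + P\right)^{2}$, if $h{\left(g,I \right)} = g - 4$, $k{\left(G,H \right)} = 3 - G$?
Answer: $\frac{247590225}{16} \approx 1.5474 \cdot 10^{7}$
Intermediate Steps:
$h{\left(g,I \right)} = -4 + g$
$P = \frac{41}{4}$ ($P = 9 + \frac{1 \cdot 3 + \left(3 - 1\right)}{4} = 9 + \frac{3 + \left(3 - 1\right)}{4} = 9 + \frac{3 + 2}{4} = 9 + \frac{1}{4} \cdot 5 = 9 + \frac{5}{4} = \frac{41}{4} \approx 10.25$)
$\left(\left(h{\left(2,-3 \right)} + 70\right) \left(-3 - 55\right) + P\right)^{2} = \left(\left(\left(-4 + 2\right) + 70\right) \left(-3 - 55\right) + \frac{41}{4}\right)^{2} = \left(\left(-2 + 70\right) \left(-58\right) + \frac{41}{4}\right)^{2} = \left(68 \left(-58\right) + \frac{41}{4}\right)^{2} = \left(-3944 + \frac{41}{4}\right)^{2} = \left(- \frac{15735}{4}\right)^{2} = \frac{247590225}{16}$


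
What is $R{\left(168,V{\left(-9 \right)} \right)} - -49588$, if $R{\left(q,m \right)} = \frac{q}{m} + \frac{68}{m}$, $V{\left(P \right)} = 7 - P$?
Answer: $\frac{198411}{4} \approx 49603.0$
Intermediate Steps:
$R{\left(q,m \right)} = \frac{68}{m} + \frac{q}{m}$
$R{\left(168,V{\left(-9 \right)} \right)} - -49588 = \frac{68 + 168}{7 - -9} - -49588 = \frac{1}{7 + 9} \cdot 236 + 49588 = \frac{1}{16} \cdot 236 + 49588 = \frac{59}{4} + 49588 = \frac{198411}{4}$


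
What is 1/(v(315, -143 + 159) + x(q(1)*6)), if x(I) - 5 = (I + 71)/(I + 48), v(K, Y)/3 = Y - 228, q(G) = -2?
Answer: -36/22657 ≈ -0.0015889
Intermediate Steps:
v(K, Y) = -684 + 3*Y (v(K, Y) = 3*(Y - 228) = 3*(-228 + Y) = -684 + 3*Y)
x(I) = 5 + (71 + I)/(48 + I) (x(I) = 5 + (I + 71)/(I + 48) = 5 + (71 + I)/(48 + I))
1/(v(315, -143 + 159) + x(q(1)*6)) = 1/((-684 + 3*(-143 + 159)) + (311 + 6*(-2*6))/(48 - 2*6)) = 1/((-684 + 3*16) + (311 + 6*(-12))/(48 - 12)) = 1/((-684 + 48) + (311 - 72)/36) = 1/(-636 + (1/36)*239) = 1/(-636 + 239/36) = 1/(-22657/36) = -36/22657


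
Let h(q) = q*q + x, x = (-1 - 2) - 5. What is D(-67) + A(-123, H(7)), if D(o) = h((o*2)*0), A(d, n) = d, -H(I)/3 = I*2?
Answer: -131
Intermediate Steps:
x = -8 (x = -3 - 5 = -8)
H(I) = -6*I (H(I) = -3*I*2 = -6*I)
h(q) = -8 + q² (h(q) = q*q - 8 = q² - 8 = -8 + q²)
D(o) = -8 (D(o) = -8 + ((o*2)*0)² = -8 + ((2*o)*0)² = -8 + 0² = -8 + 0 = -8)
D(-67) + A(-123, H(7)) = -8 - 123 = -131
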